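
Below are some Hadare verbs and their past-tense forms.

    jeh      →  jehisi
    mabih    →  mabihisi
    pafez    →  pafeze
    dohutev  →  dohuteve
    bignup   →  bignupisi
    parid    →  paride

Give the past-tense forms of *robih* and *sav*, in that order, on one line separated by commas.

Looking at the final consonant of each stem: -isi when the stem ends in a voiceless consonant (*jeh*, *mabih*, *bignup*); -e when the stem ends in a voiced consonant (*pafez*, *dohutev*, *parid*).
Since the final consonant of *robih* is /h/ (voiceless), it takes -isi, giving *robihisi*.
*sav*: final consonant = /v/, voiced → -e → *save*.

robihisi, save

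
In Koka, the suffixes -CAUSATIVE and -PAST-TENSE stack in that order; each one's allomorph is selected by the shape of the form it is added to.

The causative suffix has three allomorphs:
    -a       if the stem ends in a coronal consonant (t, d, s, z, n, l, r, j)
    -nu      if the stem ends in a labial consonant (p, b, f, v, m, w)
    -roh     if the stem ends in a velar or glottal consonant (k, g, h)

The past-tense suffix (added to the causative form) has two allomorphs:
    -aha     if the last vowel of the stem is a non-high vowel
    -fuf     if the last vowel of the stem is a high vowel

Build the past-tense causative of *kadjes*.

*kadjes* — final consonant /s/ (coronal) → -a → *kadjesa*.
The last vowel of the causative form *kadjesa* is /a/, which is a non-high vowel, so the past-tense suffix is -aha, giving *kadjesaaha*.

kadjesaaha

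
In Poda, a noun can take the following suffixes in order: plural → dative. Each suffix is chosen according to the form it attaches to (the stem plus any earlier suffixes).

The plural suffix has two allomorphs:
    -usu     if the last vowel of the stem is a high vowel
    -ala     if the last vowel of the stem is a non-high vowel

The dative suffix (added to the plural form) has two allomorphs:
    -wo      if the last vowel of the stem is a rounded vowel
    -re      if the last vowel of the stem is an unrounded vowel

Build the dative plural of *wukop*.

wukopalare

Since the last vowel of *wukop* is /o/ (a non-high vowel), it takes -ala, giving *wukopala*.
The plural form *wukopala* — last vowel /a/ (an unrounded vowel) → -re → *wukopalare*.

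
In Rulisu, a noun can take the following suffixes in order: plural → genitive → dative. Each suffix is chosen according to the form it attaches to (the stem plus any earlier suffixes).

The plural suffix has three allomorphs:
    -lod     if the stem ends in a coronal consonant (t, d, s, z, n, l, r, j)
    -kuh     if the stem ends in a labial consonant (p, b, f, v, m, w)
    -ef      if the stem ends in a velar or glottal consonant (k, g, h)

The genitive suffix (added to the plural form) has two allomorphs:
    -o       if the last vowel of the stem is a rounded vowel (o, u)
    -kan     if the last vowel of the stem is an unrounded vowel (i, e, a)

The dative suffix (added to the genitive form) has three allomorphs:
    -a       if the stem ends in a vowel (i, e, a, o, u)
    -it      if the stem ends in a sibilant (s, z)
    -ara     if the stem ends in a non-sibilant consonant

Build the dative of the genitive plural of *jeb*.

*jeb*: final consonant = /b/, labial → -kuh → *jebkuh*.
Since the last vowel of the plural form *jebkuh* is /u/ (a rounded vowel), it takes -o, giving *jebkuho*.
The genitive form *jebkuho*: final sound = /o/, a vowel → -a → *jebkuhoa*.

jebkuhoa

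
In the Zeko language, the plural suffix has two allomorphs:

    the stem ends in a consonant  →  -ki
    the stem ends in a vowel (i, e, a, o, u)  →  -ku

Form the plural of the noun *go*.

The final sound of *go* is /o/, which is a vowel, so the suffix is -ku, giving *goku*.

goku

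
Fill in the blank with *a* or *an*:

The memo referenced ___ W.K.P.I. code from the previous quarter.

The indefinite article is chosen by the initial *sound* of the following word, not its spelling.
The initialism *W.K.P.I.* is read letter by letter; the first letter, W, is pronounced /ˈdʌbəl.juː/, which begins with a consonant sound.
So the article is *a*: The memo referenced a W.K.P.I. code from the previous quarter.

a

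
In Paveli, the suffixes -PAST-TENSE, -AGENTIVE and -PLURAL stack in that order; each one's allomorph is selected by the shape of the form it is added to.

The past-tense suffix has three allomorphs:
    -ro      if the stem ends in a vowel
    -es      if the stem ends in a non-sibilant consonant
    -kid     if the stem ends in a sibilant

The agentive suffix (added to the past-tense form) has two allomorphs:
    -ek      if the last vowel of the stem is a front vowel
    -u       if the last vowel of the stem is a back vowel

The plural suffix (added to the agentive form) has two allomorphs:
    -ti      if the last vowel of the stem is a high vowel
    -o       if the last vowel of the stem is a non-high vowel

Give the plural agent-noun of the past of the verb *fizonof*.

fizonofeseko

*fizonof* — final sound /f/ (a non-sibilant consonant) → -es → *fizonofes*.
The past-tense form *fizonofes* — last vowel /e/ (a front vowel) → -ek → *fizonofesek*.
The last vowel of the agentive form *fizonofesek* is /e/, which is a non-high vowel, so the plural suffix is -o, giving *fizonofeseko*.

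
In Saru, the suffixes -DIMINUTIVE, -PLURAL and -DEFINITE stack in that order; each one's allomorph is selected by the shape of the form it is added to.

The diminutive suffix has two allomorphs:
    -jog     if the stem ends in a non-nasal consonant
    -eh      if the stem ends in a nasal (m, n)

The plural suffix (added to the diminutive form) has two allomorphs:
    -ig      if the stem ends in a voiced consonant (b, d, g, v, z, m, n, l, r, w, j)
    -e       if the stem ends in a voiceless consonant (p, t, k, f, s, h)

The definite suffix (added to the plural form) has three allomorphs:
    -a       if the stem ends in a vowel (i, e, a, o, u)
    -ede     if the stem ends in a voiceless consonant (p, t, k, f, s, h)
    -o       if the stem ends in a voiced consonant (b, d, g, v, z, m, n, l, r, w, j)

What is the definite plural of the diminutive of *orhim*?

orhimehea

*orhim*: final consonant = /m/, a nasal → -eh → *orhimeh*.
Since the final consonant of the diminutive form *orhimeh* is /h/ (voiceless), it takes -e, giving *orhimehe*.
The final sound of the plural form *orhimehe* is /e/, which is a vowel, so the definite suffix is -a, giving *orhimehea*.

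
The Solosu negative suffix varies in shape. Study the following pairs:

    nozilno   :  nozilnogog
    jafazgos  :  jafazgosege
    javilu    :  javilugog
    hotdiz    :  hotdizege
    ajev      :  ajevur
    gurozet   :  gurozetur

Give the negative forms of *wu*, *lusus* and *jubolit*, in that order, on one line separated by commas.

wugog, lususege, jubolitur

The alternation tracks the final sound of the stem — -ege when the stem ends in a sibilant (*jafazgos*, *hotdiz*); -ur when the stem ends in a non-sibilant consonant (*ajev*, *gurozet*); -gog when the stem ends in a vowel (*nozilno*, *javilu*).
The final sound of *wu* is /u/, which is a vowel, so the suffix is -gog, giving *wugog*.
*lusus* — final sound /s/ (a sibilant) → -ege → *lususege*.
Since the final sound of *jubolit* is /t/ (a non-sibilant consonant), it takes -ur, giving *jubolitur*.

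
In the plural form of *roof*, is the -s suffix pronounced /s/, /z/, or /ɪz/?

/s/

The stem *roof* ends in a voiceless non-sibilant consonant.
The plural suffix surfaces as /ɪz/ after sibilants, /s/ after other voiceless consonants, and /z/ after other voiced sounds.
So the plural -s on *roof* is pronounced /s/.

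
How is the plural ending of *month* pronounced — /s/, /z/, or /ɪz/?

The stem *month* ends in a voiceless non-sibilant consonant.
The plural suffix surfaces as /ɪz/ after sibilants, /s/ after other voiceless consonants, and /z/ after other voiced sounds.
So the plural -s on *month* is pronounced /s/.

/s/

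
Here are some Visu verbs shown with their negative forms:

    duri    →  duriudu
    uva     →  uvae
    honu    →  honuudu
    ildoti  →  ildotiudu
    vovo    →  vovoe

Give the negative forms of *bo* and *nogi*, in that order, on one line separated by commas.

The alternation tracks the last vowel of the stem — -udu when the last vowel of the stem is a high vowel (*duri*, *honu*, *ildoti*); -e when the last vowel of the stem is a non-high vowel (*uva*, *vovo*).
Since the last vowel of *bo* is /o/ (a non-high vowel), it takes -e, giving *boe*.
The last vowel of *nogi* is /i/, which is a high vowel, so the suffix is -udu, giving *nogiudu*.

boe, nogiudu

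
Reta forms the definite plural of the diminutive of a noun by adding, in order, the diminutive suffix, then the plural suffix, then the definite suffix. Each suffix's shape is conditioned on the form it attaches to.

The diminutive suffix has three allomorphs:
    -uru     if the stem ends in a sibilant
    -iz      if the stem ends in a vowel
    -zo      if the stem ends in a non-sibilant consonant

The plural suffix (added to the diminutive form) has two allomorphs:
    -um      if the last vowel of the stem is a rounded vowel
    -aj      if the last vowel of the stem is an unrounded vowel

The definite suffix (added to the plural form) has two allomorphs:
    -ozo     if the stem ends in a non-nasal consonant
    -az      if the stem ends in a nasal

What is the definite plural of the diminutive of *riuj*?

riujzoumaz

*riuj*: final sound = /j/, a non-sibilant consonant → -zo → *riujzo*.
Since the last vowel of the diminutive form *riujzo* is /o/ (a rounded vowel), it takes -um, giving *riujzoum*.
The final consonant of the plural form *riujzoum* is /m/, which is a nasal, so the definite suffix is -az, giving *riujzoumaz*.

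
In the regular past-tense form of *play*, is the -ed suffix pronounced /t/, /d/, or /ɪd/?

/d/

The stem *play* ends in a voiced sound other than /d/.
The -ed suffix is realized as /ɪd/ after /t, d/; as /t/ after other voiceless consonants; and as /d/ after other voiced sounds.
So -ed on *play* is pronounced /d/.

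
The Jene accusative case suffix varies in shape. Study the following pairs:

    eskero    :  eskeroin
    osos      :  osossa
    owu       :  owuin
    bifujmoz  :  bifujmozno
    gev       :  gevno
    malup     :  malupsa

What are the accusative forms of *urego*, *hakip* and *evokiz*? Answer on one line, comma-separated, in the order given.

Looking at the final sound of each stem: -sa when the stem ends in a voiceless consonant (*osos*, *malup*); -no when the stem ends in a voiced consonant (*bifujmoz*, *gev*); -in when the stem ends in a vowel (*eskero*, *owu*).
*urego*: final sound = /o/, a vowel → -in → *uregoin*.
The final sound of *hakip* is /p/, which is a voiceless consonant, so the suffix is -sa, giving *hakipsa*.
The final sound of *evokiz* is /z/, which is a voiced consonant, so the suffix is -no, giving *evokizno*.

uregoin, hakipsa, evokizno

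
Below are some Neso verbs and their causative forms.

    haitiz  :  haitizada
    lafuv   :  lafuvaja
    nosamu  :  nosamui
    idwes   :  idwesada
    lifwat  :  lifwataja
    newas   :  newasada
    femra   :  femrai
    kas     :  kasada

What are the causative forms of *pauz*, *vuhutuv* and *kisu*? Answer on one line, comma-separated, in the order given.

Looking at the final sound of each stem: -ada when the stem ends in a sibilant (*haitiz*, *idwes*, *newas*, *kas*); -aja when the stem ends in a non-sibilant consonant (*lafuv*, *lifwat*); -i when the stem ends in a vowel (*nosamu*, *femra*).
*pauz*: final sound = /z/, a sibilant → -ada → *pauzada*.
Since the final sound of *vuhutuv* is /v/ (a non-sibilant consonant), it takes -aja, giving *vuhutuvaja*.
The final sound of *kisu* is /u/, which is a vowel, so the suffix is -i, giving *kisui*.

pauzada, vuhutuvaja, kisui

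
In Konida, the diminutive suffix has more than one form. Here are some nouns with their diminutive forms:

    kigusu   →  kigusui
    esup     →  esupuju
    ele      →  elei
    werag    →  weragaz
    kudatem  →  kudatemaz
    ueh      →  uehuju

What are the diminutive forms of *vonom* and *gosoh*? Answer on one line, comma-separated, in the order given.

The alternation tracks the final sound of the stem — -uju when the stem ends in a voiceless consonant (*esup*, *ueh*); -az when the stem ends in a voiced consonant (*werag*, *kudatem*); -i when the stem ends in a vowel (*kigusu*, *ele*).
The final sound of *vonom* is /m/, which is a voiced consonant, so the suffix is -az, giving *vonomaz*.
Since the final sound of *gosoh* is /h/ (a voiceless consonant), it takes -uju, giving *gosohuju*.

vonomaz, gosohuju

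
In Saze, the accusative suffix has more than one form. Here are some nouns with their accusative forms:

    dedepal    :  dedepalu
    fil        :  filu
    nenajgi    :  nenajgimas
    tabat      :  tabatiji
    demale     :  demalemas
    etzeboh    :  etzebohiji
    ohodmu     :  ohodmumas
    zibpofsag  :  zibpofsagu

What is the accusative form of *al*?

The pattern is voicing of the final sound: -iji when the stem ends in a voiceless consonant (*tabat*, *etzeboh*); -u when the stem ends in a voiced consonant (*dedepal*, *fil*, *zibpofsag*); -mas when the stem ends in a vowel (*nenajgi*, *demale*, *ohodmu*).
*al*: final sound = /l/, a voiced consonant → -u → *alu*.

alu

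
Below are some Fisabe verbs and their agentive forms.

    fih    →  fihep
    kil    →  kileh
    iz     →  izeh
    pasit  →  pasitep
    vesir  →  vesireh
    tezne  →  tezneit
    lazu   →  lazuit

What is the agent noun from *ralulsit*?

ralulsitep

The pattern is voicing of the final sound: -ep when the stem ends in a voiceless consonant (*fih*, *pasit*); -eh when the stem ends in a voiced consonant (*kil*, *iz*, *vesir*); -it when the stem ends in a vowel (*tezne*, *lazu*).
*ralulsit* — final sound /t/ (a voiceless consonant) → -ep → *ralulsitep*.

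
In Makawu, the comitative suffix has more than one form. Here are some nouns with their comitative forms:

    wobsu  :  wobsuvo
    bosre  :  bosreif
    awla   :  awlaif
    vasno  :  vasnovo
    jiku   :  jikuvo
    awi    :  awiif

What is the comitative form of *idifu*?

idifuvo

The alternation tracks the last vowel of the stem — -vo when the last vowel of the stem is a rounded vowel (*wobsu*, *vasno*, *jiku*); -if when the last vowel of the stem is an unrounded vowel (*bosre*, *awla*, *awi*).
*idifu*: last vowel = /u/, a rounded vowel → -vo → *idifuvo*.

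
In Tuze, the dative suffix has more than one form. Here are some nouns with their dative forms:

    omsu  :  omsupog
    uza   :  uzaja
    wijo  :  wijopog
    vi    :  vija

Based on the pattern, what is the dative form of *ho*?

hopog

The pattern is rounding harmony: -pog when the last vowel of the stem is a rounded vowel (*omsu*, *wijo*); -ja when the last vowel of the stem is an unrounded vowel (*uza*, *vi*).
*ho*: last vowel = /o/, a rounded vowel → -pog → *hopog*.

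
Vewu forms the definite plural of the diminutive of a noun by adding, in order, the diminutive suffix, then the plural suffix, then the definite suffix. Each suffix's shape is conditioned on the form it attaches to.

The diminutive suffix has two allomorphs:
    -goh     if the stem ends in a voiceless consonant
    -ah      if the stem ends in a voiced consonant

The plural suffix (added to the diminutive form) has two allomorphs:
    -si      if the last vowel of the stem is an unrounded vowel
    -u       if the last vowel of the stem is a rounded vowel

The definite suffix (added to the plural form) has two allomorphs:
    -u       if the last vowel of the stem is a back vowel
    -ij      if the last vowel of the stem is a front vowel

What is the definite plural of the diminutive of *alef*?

alefgohuu

The final consonant of *alef* is /f/, which is voiceless, so the diminutive suffix is -goh, giving *alefgoh*.
The diminutive form *alefgoh* — last vowel /o/ (a rounded vowel) → -u → *alefgohu*.
The plural form *alefgohu*: last vowel = /u/, a back vowel → -u → *alefgohuu*.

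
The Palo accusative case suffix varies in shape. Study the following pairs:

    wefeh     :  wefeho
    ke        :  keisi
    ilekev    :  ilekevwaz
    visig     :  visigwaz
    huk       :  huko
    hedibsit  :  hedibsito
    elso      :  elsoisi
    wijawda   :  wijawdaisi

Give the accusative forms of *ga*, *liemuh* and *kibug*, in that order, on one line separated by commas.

gaisi, liemuho, kibugwaz

The suffix is conditioned by the final sound: -o when the stem ends in a voiceless consonant (*wefeh*, *huk*, *hedibsit*); -waz when the stem ends in a voiced consonant (*ilekev*, *visig*); -isi when the stem ends in a vowel (*ke*, *elso*, *wijawda*).
Since the final sound of *ga* is /a/ (a vowel), it takes -isi, giving *gaisi*.
*liemuh*: final sound = /h/, a voiceless consonant → -o → *liemuho*.
Since the final sound of *kibug* is /g/ (a voiced consonant), it takes -waz, giving *kibugwaz*.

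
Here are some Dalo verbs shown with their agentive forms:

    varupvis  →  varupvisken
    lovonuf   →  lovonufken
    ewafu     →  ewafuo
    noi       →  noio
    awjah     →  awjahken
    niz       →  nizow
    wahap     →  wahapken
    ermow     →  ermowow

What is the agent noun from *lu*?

luo

The suffix is conditioned by the final sound: -ken when the stem ends in a voiceless consonant (*varupvis*, *lovonuf*, *awjah*, *wahap*); -ow when the stem ends in a voiced consonant (*niz*, *ermow*); -o when the stem ends in a vowel (*ewafu*, *noi*).
Since the final sound of *lu* is /u/ (a vowel), it takes -o, giving *luo*.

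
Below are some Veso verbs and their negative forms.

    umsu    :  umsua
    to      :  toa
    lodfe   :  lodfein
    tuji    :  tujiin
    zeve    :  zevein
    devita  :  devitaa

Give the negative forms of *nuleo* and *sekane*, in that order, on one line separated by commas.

nuleoa, sekanein

The suffix is conditioned by the last vowel: -in when the last vowel of the stem is a front vowel (*lodfe*, *tuji*, *zeve*); -a when the last vowel of the stem is a back vowel (*umsu*, *to*, *devita*).
*nuleo*: last vowel = /o/, a back vowel → -a → *nuleoa*.
*sekane*: last vowel = /e/, a front vowel → -in → *sekanein*.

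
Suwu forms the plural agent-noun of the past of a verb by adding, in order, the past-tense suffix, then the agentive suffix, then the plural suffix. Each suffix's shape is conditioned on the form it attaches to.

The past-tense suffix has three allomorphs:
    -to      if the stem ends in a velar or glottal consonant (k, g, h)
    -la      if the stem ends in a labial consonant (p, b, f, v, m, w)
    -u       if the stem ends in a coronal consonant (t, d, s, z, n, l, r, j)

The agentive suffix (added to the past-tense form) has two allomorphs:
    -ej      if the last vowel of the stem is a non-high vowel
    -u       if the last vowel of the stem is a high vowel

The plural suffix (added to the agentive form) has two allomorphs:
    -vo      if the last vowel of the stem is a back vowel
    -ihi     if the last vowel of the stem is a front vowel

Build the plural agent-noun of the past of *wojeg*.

*wojeg*: final consonant = /g/, velar/glottal → -to → *wojegto*.
Since the last vowel of the past-tense form *wojegto* is /o/ (a non-high vowel), it takes -ej, giving *wojegtoej*.
The agentive form *wojegtoej* — last vowel /e/ (a front vowel) → -ihi → *wojegtoejihi*.

wojegtoejihi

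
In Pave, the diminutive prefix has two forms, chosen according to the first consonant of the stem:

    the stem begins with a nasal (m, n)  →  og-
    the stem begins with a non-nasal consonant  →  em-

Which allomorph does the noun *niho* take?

Since the first consonant of *niho* is /n/ (a nasal), it takes og-.

og-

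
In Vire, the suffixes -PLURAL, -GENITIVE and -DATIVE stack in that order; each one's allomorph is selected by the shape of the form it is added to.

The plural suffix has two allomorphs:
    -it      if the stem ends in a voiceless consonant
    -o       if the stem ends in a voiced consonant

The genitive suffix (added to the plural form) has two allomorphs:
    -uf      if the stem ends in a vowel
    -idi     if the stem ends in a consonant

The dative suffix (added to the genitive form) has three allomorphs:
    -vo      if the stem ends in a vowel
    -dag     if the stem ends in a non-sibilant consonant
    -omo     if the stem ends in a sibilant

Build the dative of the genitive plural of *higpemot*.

*higpemot* — final consonant /t/ (voiceless) → -it → *higpemotit*.
The plural form *higpemotit*: final sound = /t/, a consonant → -idi → *higpemotitidi*.
The final sound of the genitive form *higpemotitidi* is /i/, which is a vowel, so the dative suffix is -vo, giving *higpemotitidivo*.

higpemotitidivo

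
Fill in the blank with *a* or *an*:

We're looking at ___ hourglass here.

an

The indefinite article is chosen by the initial *sound* of the following word, not its spelling.
*hourglass* begins with the sound /aʊ/ (silent h) — a vowel sound.
So the article is *an*: We're looking at an hourglass here.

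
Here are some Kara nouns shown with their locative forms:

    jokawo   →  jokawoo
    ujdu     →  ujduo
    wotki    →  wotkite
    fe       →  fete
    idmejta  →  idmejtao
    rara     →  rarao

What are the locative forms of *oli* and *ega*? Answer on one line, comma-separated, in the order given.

The pattern is front/back vowel harmony: -te when the last vowel of the stem is a front vowel (*wotki*, *fe*); -o when the last vowel of the stem is a back vowel (*jokawo*, *ujdu*, *idmejta*, *rara*).
Since the last vowel of *oli* is /i/ (a front vowel), it takes -te, giving *olite*.
*ega* — last vowel /a/ (a back vowel) → -o → *egao*.

olite, egao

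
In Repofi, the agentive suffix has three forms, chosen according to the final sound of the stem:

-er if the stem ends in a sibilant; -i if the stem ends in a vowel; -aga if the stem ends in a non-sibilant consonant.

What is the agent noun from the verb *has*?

Since the final sound of *has* is /s/ (a sibilant), it takes -er, giving *haser*.

haser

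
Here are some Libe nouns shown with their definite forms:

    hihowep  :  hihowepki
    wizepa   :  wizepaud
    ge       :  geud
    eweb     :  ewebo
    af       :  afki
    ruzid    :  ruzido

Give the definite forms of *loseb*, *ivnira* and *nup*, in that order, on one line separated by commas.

The alternation tracks the final sound of the stem — -ki when the stem ends in a voiceless consonant (*hihowep*, *af*); -o when the stem ends in a voiced consonant (*eweb*, *ruzid*); -ud when the stem ends in a vowel (*wizepa*, *ge*).
*loseb* — final sound /b/ (a voiced consonant) → -o → *losebo*.
The final sound of *ivnira* is /a/, which is a vowel, so the suffix is -ud, giving *ivniraud*.
The final sound of *nup* is /p/, which is a voiceless consonant, so the suffix is -ki, giving *nupki*.

losebo, ivniraud, nupki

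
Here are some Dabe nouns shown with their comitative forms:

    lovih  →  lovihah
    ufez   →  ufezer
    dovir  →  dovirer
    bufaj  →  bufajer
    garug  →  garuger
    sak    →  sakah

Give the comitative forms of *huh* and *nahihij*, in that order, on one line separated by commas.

huhah, nahihijer

The pattern is voicing of the final consonant: -ah when the stem ends in a voiceless consonant (*lovih*, *sak*); -er when the stem ends in a voiced consonant (*ufez*, *dovir*, *bufaj*, *garug*).
Since the final consonant of *huh* is /h/ (voiceless), it takes -ah, giving *huhah*.
*nahihij*: final consonant = /j/, voiced → -er → *nahihijer*.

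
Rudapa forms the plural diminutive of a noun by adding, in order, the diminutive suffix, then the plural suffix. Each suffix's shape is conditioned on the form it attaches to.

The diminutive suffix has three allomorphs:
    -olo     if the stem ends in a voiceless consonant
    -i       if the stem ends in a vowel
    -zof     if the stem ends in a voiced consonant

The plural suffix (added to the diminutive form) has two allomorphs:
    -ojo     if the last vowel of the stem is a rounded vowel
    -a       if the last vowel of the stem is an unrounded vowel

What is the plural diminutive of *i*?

iia

*i*: final sound = /i/, a vowel → -i → *ii*.
The diminutive form *ii* — last vowel /i/ (an unrounded vowel) → -a → *iia*.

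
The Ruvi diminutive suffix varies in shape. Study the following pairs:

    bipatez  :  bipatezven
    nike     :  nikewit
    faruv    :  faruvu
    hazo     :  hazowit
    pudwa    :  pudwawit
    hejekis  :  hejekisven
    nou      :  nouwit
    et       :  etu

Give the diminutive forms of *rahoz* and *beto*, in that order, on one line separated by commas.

rahozven, betowit

The suffix is conditioned by the final sound: -ven when the stem ends in a sibilant (*bipatez*, *hejekis*); -u when the stem ends in a non-sibilant consonant (*faruv*, *et*); -wit when the stem ends in a vowel (*nike*, *hazo*, *pudwa*, *nou*).
Since the final sound of *rahoz* is /z/ (a sibilant), it takes -ven, giving *rahozven*.
Since the final sound of *beto* is /o/ (a vowel), it takes -wit, giving *betowit*.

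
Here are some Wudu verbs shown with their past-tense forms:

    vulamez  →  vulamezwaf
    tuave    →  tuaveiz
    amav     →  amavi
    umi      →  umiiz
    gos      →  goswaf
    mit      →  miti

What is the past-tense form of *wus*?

The suffix is conditioned by the final sound: -waf when the stem ends in a sibilant (*vulamez*, *gos*); -i when the stem ends in a non-sibilant consonant (*amav*, *mit*); -iz when the stem ends in a vowel (*tuave*, *umi*).
*wus* — final sound /s/ (a sibilant) → -waf → *wuswaf*.

wuswaf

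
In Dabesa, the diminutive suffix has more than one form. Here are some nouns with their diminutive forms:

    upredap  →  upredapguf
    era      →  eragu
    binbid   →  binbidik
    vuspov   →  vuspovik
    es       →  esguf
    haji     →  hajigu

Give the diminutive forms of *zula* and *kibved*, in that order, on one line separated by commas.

Looking at the final sound of each stem: -guf when the stem ends in a voiceless consonant (*upredap*, *es*); -ik when the stem ends in a voiced consonant (*binbid*, *vuspov*); -gu when the stem ends in a vowel (*era*, *haji*).
The final sound of *zula* is /a/, which is a vowel, so the suffix is -gu, giving *zulagu*.
Since the final sound of *kibved* is /d/ (a voiced consonant), it takes -ik, giving *kibvedik*.

zulagu, kibvedik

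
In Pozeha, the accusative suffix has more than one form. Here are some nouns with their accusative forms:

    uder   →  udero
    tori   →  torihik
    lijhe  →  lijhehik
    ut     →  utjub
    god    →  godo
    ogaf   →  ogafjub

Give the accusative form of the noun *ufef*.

ufefjub

The alternation tracks the final sound of the stem — -jub when the stem ends in a voiceless consonant (*ut*, *ogaf*); -o when the stem ends in a voiced consonant (*uder*, *god*); -hik when the stem ends in a vowel (*tori*, *lijhe*).
*ufef*: final sound = /f/, a voiceless consonant → -jub → *ufefjub*.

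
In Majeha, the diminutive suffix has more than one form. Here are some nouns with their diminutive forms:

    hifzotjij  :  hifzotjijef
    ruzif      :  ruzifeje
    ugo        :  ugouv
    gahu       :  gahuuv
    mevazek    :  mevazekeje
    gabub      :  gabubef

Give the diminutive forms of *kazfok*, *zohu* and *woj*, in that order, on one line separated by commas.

The alternation tracks the final sound of the stem — -eje when the stem ends in a voiceless consonant (*ruzif*, *mevazek*); -ef when the stem ends in a voiced consonant (*hifzotjij*, *gabub*); -uv when the stem ends in a vowel (*ugo*, *gahu*).
The final sound of *kazfok* is /k/, which is a voiceless consonant, so the suffix is -eje, giving *kazfokeje*.
*zohu* — final sound /u/ (a vowel) → -uv → *zohuuv*.
Since the final sound of *woj* is /j/ (a voiced consonant), it takes -ef, giving *wojef*.

kazfokeje, zohuuv, wojef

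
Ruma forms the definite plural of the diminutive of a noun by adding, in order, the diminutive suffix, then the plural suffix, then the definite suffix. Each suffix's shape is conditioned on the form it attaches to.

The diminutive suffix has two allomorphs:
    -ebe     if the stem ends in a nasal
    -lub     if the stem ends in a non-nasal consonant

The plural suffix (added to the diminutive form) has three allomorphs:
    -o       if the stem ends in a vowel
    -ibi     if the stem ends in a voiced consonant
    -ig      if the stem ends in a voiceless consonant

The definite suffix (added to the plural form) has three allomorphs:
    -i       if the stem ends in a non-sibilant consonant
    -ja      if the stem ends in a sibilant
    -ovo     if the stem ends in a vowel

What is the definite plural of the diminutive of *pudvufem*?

pudvufemebeoovo

Since the final consonant of *pudvufem* is /m/ (a nasal), it takes -ebe, giving *pudvufemebe*.
The diminutive form *pudvufemebe*: final sound = /e/, a vowel → -o → *pudvufemebeo*.
Since the final sound of the plural form *pudvufemebeo* is /o/ (a vowel), it takes -ovo, giving *pudvufemebeoovo*.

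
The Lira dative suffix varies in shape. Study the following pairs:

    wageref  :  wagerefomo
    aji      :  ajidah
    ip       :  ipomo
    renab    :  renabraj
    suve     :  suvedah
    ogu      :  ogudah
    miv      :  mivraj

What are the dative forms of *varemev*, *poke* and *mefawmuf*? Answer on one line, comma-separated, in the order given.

The alternation tracks the final sound of the stem — -omo when the stem ends in a voiceless consonant (*wageref*, *ip*); -raj when the stem ends in a voiced consonant (*renab*, *miv*); -dah when the stem ends in a vowel (*aji*, *suve*, *ogu*).
*varemev* — final sound /v/ (a voiced consonant) → -raj → *varemevraj*.
*poke* — final sound /e/ (a vowel) → -dah → *pokedah*.
Since the final sound of *mefawmuf* is /f/ (a voiceless consonant), it takes -omo, giving *mefawmufomo*.

varemevraj, pokedah, mefawmufomo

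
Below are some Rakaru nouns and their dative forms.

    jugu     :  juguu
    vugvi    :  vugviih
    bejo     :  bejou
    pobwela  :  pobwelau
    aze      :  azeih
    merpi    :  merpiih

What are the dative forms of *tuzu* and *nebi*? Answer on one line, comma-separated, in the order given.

tuzuu, nebiih

The suffix is conditioned by the last vowel: -ih when the last vowel of the stem is a front vowel (*vugvi*, *aze*, *merpi*); -u when the last vowel of the stem is a back vowel (*jugu*, *bejo*, *pobwela*).
The last vowel of *tuzu* is /u/, which is a back vowel, so the suffix is -u, giving *tuzuu*.
*nebi*: last vowel = /i/, a front vowel → -ih → *nebiih*.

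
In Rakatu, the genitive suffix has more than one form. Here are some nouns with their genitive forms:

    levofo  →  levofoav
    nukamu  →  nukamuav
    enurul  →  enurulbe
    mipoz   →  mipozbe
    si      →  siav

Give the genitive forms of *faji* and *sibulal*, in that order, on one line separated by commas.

fajiav, sibulalbe

Looking at the final sound of each stem: -be when the stem ends in a consonant (*enurul*, *mipoz*); -av when the stem ends in a vowel (*levofo*, *nukamu*, *si*).
*faji*: final sound = /i/, a vowel → -av → *fajiav*.
*sibulal*: final sound = /l/, a consonant → -be → *sibulalbe*.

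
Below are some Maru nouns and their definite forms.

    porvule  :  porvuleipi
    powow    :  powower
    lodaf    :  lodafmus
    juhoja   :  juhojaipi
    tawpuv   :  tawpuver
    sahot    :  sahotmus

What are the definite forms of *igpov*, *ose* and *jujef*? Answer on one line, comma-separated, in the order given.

The suffix is conditioned by the final sound: -mus when the stem ends in a voiceless consonant (*lodaf*, *sahot*); -er when the stem ends in a voiced consonant (*powow*, *tawpuv*); -ipi when the stem ends in a vowel (*porvule*, *juhoja*).
The final sound of *igpov* is /v/, which is a voiced consonant, so the suffix is -er, giving *igpover*.
*ose* — final sound /e/ (a vowel) → -ipi → *oseipi*.
Since the final sound of *jujef* is /f/ (a voiceless consonant), it takes -mus, giving *jujefmus*.

igpover, oseipi, jujefmus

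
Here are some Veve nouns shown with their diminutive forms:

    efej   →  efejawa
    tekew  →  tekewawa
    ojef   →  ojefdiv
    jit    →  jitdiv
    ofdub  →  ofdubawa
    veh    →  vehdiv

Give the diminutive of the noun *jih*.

jihdiv

The suffix is conditioned by the final consonant: -div when the stem ends in a voiceless consonant (*ojef*, *jit*, *veh*); -awa when the stem ends in a voiced consonant (*efej*, *tekew*, *ofdub*).
Since the final consonant of *jih* is /h/ (voiceless), it takes -div, giving *jihdiv*.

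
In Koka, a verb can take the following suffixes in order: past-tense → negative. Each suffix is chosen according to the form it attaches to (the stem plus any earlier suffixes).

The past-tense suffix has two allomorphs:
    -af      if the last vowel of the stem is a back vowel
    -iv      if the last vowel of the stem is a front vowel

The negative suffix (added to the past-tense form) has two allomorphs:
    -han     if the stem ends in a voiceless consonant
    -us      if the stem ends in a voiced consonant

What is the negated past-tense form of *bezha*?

The last vowel of *bezha* is /a/, which is a back vowel, so the past-tense suffix is -af, giving *bezhaaf*.
The past-tense form *bezhaaf*: final consonant = /f/, voiceless → -han → *bezhaafhan*.

bezhaafhan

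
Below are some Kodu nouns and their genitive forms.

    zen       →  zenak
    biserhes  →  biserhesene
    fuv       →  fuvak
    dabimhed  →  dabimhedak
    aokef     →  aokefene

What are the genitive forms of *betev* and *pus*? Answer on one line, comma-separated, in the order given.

The suffix is conditioned by the final consonant: -ene when the stem ends in a voiceless consonant (*biserhes*, *aokef*); -ak when the stem ends in a voiced consonant (*zen*, *fuv*, *dabimhed*).
The final consonant of *betev* is /v/, which is voiced, so the suffix is -ak, giving *betevak*.
The final consonant of *pus* is /s/, which is voiceless, so the suffix is -ene, giving *pusene*.

betevak, pusene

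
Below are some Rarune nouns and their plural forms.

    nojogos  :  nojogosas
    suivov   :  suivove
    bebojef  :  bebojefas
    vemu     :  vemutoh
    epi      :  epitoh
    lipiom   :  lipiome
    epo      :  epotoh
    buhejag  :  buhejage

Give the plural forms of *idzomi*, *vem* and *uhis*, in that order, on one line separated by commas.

idzomitoh, veme, uhisas

Looking at the final sound of each stem: -as when the stem ends in a voiceless consonant (*nojogos*, *bebojef*); -e when the stem ends in a voiced consonant (*suivov*, *lipiom*, *buhejag*); -toh when the stem ends in a vowel (*vemu*, *epi*, *epo*).
Since the final sound of *idzomi* is /i/ (a vowel), it takes -toh, giving *idzomitoh*.
Since the final sound of *vem* is /m/ (a voiced consonant), it takes -e, giving *veme*.
*uhis* — final sound /s/ (a voiceless consonant) → -as → *uhisas*.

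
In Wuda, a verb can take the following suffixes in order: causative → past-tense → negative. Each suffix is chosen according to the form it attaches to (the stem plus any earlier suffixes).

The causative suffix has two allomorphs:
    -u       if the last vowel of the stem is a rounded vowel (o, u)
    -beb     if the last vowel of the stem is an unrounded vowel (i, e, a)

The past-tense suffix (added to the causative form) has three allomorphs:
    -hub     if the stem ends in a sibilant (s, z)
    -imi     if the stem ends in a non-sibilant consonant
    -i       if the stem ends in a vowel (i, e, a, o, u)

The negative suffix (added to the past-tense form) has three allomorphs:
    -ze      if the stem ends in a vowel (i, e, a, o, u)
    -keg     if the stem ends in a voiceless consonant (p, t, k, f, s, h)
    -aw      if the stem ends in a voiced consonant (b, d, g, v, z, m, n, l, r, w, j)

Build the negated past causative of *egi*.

The last vowel of *egi* is /i/, which is an unrounded vowel, so the causative suffix is -beb, giving *egibeb*.
The causative form *egibeb* — final sound /b/ (a non-sibilant consonant) → -imi → *egibebimi*.
The final sound of the past-tense form *egibebimi* is /i/, which is a vowel, so the negative suffix is -ze, giving *egibebimize*.

egibebimize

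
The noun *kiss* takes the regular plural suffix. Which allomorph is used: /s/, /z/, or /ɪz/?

The stem *kiss* ends in a sibilant (/s, z, ʃ, ʒ, tʃ, dʒ/).
The plural suffix surfaces as /ɪz/ after sibilants, /s/ after other voiceless consonants, and /z/ after other voiced sounds.
So the plural -s on *kiss* is pronounced /ɪz/.

/ɪz/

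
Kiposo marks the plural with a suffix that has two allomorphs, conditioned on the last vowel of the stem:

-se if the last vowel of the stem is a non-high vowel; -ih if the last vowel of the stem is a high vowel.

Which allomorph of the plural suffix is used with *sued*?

*sued*: last vowel = /e/, a non-high vowel → -se.

-se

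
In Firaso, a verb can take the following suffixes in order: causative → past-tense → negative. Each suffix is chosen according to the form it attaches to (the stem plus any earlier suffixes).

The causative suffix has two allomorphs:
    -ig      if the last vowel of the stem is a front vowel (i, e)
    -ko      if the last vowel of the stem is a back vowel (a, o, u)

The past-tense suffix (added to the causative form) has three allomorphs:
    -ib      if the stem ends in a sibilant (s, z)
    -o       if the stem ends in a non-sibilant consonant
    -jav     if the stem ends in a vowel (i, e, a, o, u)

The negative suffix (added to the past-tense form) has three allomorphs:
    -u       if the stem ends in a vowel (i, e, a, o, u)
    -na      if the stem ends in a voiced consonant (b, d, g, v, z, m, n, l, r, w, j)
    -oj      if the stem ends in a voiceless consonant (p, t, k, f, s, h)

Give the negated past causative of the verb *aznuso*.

*aznuso*: last vowel = /o/, a back vowel → -ko → *aznusoko*.
Since the final sound of the causative form *aznusoko* is /o/ (a vowel), it takes -jav, giving *aznusokojav*.
The final sound of the past-tense form *aznusokojav* is /v/, which is a voiced consonant, so the negative suffix is -na, giving *aznusokojavna*.

aznusokojavna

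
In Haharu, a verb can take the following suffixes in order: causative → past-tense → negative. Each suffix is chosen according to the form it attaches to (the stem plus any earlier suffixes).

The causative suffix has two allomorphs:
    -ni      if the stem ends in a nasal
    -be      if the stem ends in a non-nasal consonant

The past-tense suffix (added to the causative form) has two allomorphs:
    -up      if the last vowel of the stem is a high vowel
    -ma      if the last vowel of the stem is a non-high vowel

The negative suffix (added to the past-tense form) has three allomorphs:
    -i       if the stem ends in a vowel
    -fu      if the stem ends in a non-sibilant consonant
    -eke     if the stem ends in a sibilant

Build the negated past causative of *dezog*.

*dezog*: final consonant = /g/, non-nasal → -be → *dezogbe*.
The last vowel of the causative form *dezogbe* is /e/, which is a non-high vowel, so the past-tense suffix is -ma, giving *dezogbema*.
The past-tense form *dezogbema*: final sound = /a/, a vowel → -i → *dezogbemai*.

dezogbemai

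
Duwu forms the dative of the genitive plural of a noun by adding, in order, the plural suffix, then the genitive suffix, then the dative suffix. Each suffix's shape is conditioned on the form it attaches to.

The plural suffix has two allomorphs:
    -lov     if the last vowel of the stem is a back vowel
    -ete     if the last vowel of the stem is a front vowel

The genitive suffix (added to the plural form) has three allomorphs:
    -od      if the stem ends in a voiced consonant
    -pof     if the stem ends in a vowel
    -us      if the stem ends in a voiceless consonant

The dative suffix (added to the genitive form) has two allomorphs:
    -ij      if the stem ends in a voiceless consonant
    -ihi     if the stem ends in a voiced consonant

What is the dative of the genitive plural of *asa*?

Since the last vowel of *asa* is /a/ (a back vowel), it takes -lov, giving *asalov*.
Since the final sound of the plural form *asalov* is /v/ (a voiced consonant), it takes -od, giving *asalovod*.
The genitive form *asalovod*: final consonant = /d/, voiced → -ihi → *asalovodihi*.

asalovodihi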